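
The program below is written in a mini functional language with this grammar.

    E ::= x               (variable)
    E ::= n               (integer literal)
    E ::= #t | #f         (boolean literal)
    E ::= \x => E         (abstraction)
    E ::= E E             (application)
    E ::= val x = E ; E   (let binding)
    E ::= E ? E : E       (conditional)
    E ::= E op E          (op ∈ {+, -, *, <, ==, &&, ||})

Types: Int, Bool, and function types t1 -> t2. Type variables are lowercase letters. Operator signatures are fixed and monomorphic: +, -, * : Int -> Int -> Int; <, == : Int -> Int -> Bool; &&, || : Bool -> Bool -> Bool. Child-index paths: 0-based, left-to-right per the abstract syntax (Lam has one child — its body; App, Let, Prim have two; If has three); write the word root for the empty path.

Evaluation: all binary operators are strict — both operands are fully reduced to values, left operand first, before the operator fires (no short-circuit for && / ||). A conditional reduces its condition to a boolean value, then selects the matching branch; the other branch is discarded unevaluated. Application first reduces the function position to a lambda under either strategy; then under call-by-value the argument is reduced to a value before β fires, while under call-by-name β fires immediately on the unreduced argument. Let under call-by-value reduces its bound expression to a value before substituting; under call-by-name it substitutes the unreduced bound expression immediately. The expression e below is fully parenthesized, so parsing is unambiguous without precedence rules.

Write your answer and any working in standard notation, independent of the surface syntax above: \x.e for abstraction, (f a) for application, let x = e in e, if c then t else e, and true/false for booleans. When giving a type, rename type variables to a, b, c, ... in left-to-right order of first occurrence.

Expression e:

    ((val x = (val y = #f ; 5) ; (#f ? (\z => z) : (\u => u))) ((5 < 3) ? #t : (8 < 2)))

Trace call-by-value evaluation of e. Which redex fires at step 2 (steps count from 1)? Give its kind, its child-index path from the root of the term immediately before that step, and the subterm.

Working:
step 0: ((let x = (let y = false in 5) in (if false then (\z.z) else (\u.u))) (if (5 < 3) then true else (8 < 2)))
step 1: [let@0.0] ((let x = 5 in (if false then (\z.z) else (\u.u))) (if (5 < 3) then true else (8 < 2)))
step 2: [let@0] ((if false then (\z.z) else (\u.u)) (if (5 < 3) then true else (8 < 2)))

Answer: let at 0 : (let x = 5 in (if false then (\z.z) else (\u.u)))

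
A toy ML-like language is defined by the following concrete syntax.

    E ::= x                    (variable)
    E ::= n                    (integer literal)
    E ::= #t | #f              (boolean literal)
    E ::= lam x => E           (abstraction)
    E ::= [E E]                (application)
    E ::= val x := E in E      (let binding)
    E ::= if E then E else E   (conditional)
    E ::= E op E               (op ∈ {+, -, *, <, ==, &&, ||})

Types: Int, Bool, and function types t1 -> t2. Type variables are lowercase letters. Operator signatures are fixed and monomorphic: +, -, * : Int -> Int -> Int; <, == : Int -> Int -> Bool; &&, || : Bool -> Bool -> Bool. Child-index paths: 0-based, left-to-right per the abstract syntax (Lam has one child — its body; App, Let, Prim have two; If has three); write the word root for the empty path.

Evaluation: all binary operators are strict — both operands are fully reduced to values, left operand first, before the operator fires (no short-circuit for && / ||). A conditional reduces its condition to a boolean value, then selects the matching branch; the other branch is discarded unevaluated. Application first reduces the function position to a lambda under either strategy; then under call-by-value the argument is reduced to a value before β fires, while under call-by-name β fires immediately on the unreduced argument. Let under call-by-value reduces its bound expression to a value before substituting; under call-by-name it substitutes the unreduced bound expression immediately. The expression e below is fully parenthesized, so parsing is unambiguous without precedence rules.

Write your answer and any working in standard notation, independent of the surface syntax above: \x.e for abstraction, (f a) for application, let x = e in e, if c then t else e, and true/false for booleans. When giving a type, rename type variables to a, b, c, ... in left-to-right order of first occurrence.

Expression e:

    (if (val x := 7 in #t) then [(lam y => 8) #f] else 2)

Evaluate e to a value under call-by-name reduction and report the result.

Working:
step 0: (if (let x = 7 in true) then ((\y.8) false) else 2)
step 1: [let@0] (if true then ((\y.8) false) else 2)
step 2: [if@root] ((\y.8) false)
step 3: [beta@root] 8

Answer: 8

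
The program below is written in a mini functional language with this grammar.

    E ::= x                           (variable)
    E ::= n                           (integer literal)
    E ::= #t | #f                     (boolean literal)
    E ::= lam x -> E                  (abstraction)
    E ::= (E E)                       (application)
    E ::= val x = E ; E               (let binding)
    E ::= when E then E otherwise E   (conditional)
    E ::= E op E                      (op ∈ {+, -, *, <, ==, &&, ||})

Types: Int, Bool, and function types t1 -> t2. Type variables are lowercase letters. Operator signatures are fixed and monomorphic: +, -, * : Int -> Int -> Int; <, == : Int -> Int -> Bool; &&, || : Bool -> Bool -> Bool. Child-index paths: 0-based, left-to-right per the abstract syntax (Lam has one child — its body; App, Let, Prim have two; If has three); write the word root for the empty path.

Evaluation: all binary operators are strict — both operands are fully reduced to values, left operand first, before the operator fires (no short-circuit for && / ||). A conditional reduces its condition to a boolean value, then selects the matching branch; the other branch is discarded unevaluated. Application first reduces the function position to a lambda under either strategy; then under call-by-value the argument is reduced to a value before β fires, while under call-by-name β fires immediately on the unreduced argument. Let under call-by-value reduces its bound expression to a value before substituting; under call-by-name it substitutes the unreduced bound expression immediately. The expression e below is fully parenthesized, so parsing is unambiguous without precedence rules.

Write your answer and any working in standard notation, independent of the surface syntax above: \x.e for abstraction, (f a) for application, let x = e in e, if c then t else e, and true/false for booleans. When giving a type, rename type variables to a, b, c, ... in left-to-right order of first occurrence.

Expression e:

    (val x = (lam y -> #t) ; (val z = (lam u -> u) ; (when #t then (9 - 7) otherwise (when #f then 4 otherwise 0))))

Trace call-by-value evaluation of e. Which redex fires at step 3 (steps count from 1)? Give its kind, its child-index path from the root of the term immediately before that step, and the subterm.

Answer: if at root : (if true then (9 - 7) else (if false then 4 else 0))

Trace:
step 0: (let x = (\y.true) in (let z = (\u.u) in (if true then (9 - 7) else (if false then 4 else 0))))
step 1: [let@root] (let z = (\u.u) in (if true then (9 - 7) else (if false then 4 else 0)))
step 2: [let@root] (if true then (9 - 7) else (if false then 4 else 0))
step 3: [if@root] (9 - 7)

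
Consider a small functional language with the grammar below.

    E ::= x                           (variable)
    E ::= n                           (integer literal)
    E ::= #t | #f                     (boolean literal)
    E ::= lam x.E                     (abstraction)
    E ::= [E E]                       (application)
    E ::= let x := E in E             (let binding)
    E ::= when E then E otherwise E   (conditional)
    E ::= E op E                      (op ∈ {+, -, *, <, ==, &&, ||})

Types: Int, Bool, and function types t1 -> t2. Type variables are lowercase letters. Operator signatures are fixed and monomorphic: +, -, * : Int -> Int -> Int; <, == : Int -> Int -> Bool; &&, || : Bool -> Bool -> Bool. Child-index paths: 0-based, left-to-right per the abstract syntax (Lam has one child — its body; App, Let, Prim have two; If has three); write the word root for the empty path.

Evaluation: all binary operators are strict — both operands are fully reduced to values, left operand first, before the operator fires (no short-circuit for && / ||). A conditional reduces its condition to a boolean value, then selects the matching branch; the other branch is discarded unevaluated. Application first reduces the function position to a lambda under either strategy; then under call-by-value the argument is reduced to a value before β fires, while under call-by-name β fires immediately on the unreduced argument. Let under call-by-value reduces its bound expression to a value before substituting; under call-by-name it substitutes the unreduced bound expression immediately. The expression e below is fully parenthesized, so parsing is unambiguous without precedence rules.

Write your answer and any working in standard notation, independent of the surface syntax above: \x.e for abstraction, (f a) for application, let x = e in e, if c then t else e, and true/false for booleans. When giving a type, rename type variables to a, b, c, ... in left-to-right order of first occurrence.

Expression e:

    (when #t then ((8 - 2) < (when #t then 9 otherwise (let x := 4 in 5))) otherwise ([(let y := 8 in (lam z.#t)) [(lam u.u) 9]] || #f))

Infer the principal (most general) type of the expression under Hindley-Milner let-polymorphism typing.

Working:
  unify Bool ~ Bool
  unify Int ~ Int
  unify Int ~ Int
  unify Int ~ Int
  unify Bool ~ Bool
let x : Int
  unify Int ~ Int
  unify Int ~ Int
let y : Int
\z._ : a -> Bool
u : b
\u._ : b -> b
  unify b -> b ~ Int -> c
  unify b ~ Int
  unify Int ~ c
_ _ : Int
  unify a -> Bool ~ Int -> d
  unify a ~ Int
  unify Bool ~ d
_ _ : Bool
  unify Bool ~ Bool
  unify Bool ~ Bool
  unify Bool ~ Bool

Answer: Bool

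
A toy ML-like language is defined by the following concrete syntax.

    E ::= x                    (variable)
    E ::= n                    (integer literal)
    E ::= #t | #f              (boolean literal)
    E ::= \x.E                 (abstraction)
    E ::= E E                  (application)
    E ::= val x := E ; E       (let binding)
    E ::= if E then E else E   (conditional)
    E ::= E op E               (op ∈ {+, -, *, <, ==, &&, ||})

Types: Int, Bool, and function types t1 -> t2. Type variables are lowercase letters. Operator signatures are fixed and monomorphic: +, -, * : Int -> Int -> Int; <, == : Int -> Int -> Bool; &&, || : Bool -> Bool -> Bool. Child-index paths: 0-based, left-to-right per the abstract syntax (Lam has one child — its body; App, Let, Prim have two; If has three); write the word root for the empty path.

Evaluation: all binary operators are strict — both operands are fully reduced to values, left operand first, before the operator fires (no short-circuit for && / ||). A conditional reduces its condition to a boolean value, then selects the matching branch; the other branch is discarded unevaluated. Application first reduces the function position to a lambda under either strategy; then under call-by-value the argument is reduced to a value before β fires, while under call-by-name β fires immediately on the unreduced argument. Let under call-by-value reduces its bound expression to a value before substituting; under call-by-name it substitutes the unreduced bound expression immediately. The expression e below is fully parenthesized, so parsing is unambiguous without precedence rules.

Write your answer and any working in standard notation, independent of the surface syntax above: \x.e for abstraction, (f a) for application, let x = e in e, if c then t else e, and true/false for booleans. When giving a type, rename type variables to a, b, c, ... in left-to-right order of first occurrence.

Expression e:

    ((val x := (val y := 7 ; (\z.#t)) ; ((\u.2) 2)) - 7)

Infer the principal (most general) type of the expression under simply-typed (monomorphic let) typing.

Answer: Int

Working:
let y : Int
\z._ : a -> Bool
let x : a -> Bool
\u._ : b -> Int
  unify b -> Int ~ Int -> c
  unify b ~ Int
  unify Int ~ c
_ _ : Int
  unify Int ~ Int
  unify Int ~ Int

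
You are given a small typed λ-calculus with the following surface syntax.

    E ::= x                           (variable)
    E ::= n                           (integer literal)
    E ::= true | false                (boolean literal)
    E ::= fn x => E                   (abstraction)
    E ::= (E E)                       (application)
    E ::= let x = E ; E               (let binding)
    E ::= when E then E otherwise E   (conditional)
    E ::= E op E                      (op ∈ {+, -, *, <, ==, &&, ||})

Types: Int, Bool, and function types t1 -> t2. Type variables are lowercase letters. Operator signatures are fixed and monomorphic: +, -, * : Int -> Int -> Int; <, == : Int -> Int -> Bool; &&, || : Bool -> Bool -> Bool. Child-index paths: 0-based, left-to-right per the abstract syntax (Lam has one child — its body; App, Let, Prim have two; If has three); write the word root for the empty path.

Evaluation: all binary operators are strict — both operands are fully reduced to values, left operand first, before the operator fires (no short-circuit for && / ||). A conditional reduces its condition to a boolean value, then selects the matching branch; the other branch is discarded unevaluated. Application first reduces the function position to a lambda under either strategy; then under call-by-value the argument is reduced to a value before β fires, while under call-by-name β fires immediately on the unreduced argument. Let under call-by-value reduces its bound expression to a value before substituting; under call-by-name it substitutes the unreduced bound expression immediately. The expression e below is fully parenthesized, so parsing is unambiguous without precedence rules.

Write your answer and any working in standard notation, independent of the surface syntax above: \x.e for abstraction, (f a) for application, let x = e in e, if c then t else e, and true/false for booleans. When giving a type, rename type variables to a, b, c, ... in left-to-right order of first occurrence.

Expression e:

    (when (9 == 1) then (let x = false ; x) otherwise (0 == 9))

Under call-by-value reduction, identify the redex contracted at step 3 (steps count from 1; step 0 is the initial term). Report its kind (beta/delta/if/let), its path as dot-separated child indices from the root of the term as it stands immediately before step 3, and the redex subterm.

Answer: delta at root : (0 == 9)

Derivation:
step 0: (if (9 == 1) then (let x = false in x) else (0 == 9))
step 1: [delta@0] (if false then (let x = false in x) else (0 == 9))
step 2: [if@root] (0 == 9)
step 3: [delta@root] false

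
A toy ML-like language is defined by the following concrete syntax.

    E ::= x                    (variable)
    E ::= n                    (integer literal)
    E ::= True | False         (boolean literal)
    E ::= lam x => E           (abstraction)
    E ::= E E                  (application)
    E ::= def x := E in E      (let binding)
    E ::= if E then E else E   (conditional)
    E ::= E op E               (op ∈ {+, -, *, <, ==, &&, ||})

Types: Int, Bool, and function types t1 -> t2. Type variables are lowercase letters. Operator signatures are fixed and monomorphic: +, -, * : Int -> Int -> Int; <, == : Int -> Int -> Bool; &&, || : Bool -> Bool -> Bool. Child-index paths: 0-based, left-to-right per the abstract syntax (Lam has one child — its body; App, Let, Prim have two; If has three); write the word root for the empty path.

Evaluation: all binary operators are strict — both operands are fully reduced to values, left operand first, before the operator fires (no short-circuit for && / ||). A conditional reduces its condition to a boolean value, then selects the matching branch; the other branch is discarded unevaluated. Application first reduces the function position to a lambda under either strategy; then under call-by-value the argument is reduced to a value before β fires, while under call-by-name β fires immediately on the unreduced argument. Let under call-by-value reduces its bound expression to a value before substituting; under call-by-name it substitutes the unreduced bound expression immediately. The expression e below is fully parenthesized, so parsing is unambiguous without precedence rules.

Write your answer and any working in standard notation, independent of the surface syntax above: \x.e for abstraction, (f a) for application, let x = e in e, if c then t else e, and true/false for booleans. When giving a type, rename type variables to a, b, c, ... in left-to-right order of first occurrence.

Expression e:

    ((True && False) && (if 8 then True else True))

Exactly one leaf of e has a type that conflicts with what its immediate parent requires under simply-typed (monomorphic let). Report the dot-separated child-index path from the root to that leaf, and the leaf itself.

Derivation:
  unify Bool ~ Bool
  unify Bool ~ Bool
  unify Bool ~ Bool
  unify Int ~ Bool
  FAIL: mismatch Int ~ Bool

Answer: 1.0 : 8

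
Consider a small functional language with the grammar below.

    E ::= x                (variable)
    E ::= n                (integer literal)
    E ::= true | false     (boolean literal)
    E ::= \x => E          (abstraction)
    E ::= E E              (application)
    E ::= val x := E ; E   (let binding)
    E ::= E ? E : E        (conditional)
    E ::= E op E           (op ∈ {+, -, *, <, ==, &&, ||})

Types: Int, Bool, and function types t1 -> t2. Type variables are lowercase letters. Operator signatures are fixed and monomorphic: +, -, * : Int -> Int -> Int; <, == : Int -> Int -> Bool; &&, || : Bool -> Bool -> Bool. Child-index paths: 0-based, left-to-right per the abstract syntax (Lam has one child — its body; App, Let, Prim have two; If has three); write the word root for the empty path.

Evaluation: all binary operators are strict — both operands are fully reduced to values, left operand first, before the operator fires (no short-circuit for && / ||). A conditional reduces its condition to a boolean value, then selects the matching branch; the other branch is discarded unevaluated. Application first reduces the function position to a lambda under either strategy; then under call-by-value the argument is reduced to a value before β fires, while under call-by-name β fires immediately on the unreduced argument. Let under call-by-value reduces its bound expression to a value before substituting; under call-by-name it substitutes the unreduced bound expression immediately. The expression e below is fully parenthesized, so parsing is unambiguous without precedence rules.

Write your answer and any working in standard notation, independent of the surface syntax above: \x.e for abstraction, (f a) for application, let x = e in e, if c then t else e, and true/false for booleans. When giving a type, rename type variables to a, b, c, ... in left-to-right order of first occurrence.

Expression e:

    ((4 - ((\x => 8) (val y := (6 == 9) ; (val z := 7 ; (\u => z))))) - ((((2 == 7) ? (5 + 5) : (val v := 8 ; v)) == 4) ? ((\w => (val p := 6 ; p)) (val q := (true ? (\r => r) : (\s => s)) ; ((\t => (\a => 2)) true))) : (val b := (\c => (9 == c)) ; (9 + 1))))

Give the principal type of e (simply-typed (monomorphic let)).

Trace:
  unify Int ~ Int
\x._ : a -> Int
  unify Int ~ Int
  unify Int ~ Int
let y : Bool
let z : Int
z : Int
\u._ : b -> Int
  unify a -> Int ~ (b -> Int) -> c
  unify a ~ b -> Int
  unify Int ~ c
_ _ : Int
  unify Int ~ Int
  unify Int ~ Int
  unify Int ~ Int
  unify Int ~ Int
  unify Bool ~ Bool
  unify Int ~ Int
  unify Int ~ Int
let v : Int
v : Int
  unify Int ~ Int
  unify Int ~ Int
  unify Int ~ Int
  unify Bool ~ Bool
let p : Int
p : Int
\w._ : d -> Int
  unify Bool ~ Bool
r : e
\r._ : e -> e
s : f
\s._ : f -> f
  unify e -> e ~ f -> f
  unify e ~ f
  unify f ~ f
let q : f -> f
\a._ : h -> Int
\t._ : g -> h -> Int
  unify g -> h -> Int ~ Bool -> i
  unify g ~ Bool
  unify h -> Int ~ i
_ _ : h -> Int
  unify d -> Int ~ (h -> Int) -> j
  unify d ~ h -> Int
  unify Int ~ j
_ _ : Int
  unify Int ~ Int
c : k
  unify k ~ Int
\c._ : Int -> Bool
let b : Int -> Bool
  unify Int ~ Int
  unify Int ~ Int
  unify Int ~ Int
  unify Int ~ Int

Answer: Int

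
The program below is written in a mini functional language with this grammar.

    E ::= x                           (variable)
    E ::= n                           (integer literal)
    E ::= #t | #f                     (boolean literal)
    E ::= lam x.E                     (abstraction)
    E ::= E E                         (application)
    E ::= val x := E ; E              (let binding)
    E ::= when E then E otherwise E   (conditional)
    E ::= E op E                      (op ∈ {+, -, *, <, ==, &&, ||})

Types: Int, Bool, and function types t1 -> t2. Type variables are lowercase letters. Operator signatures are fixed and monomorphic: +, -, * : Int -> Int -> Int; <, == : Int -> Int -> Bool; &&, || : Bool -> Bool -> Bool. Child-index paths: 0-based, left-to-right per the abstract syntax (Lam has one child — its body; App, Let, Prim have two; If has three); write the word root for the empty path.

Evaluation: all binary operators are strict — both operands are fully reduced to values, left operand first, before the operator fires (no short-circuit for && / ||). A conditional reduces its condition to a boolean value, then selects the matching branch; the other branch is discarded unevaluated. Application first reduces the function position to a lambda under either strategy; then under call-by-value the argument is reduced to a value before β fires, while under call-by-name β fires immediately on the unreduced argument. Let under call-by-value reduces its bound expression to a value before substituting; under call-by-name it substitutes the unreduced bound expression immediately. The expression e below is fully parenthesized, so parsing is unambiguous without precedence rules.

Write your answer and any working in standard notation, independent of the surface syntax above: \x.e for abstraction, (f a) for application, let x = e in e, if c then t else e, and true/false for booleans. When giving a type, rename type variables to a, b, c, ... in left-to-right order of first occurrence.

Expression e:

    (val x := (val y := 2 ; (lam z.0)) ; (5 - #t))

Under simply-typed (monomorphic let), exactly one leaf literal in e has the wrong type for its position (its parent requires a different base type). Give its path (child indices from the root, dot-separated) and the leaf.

Answer: 1.1 : true

Trace:
let y : Int
\z._ : a -> Int
let x : a -> Int
  unify Int ~ Int
  unify Bool ~ Int
  FAIL: mismatch Bool ~ Int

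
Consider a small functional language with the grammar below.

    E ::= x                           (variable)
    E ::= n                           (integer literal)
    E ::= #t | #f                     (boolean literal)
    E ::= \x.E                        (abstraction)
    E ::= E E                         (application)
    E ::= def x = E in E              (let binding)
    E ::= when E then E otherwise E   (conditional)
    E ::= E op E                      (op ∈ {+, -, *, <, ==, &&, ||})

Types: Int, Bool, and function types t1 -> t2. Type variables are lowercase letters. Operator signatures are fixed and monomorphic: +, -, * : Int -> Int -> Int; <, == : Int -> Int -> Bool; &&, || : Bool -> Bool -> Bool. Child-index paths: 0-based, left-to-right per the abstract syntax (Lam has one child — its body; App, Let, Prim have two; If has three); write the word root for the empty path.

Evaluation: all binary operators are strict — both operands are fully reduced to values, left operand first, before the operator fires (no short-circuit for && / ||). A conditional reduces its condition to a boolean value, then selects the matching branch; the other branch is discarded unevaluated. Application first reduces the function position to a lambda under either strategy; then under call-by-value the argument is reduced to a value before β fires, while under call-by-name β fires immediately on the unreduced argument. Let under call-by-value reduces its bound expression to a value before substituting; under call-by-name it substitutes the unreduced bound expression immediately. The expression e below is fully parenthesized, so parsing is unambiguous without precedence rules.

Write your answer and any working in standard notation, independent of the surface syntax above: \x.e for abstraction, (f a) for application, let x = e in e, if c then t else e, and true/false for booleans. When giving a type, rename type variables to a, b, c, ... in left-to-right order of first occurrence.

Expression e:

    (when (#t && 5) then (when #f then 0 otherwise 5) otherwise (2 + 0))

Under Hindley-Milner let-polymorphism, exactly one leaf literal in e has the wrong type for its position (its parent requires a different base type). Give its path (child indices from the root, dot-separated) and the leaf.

Answer: 0.1 : 5

Trace:
  unify Bool ~ Bool
  unify Int ~ Bool
  FAIL: mismatch Int ~ Bool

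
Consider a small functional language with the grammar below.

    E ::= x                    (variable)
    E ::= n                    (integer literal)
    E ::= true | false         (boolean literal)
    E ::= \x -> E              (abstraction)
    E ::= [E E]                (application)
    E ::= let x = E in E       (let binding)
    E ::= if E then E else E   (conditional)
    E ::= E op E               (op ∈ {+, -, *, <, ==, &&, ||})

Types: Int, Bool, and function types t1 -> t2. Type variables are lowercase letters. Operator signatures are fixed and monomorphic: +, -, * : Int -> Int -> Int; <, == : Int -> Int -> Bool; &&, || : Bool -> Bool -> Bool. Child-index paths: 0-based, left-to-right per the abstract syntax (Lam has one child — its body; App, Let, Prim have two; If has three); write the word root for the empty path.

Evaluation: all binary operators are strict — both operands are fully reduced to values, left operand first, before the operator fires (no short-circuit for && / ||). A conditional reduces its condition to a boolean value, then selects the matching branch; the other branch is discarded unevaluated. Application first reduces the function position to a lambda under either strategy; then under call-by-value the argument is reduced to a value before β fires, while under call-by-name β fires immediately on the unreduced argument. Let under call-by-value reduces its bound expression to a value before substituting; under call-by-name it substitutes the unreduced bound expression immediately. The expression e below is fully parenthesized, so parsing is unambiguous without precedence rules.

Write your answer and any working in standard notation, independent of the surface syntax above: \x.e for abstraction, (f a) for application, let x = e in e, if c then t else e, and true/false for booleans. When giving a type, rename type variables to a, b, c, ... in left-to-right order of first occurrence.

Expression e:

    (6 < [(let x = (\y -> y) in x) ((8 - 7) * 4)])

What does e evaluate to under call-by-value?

Answer: false

Working:
step 0: (6 < ((let x = (\y.y) in x) ((8 - 7) * 4)))
step 1: [let@1.0] (6 < ((\y.y) ((8 - 7) * 4)))
step 2: [delta@1.1.0] (6 < ((\y.y) (1 * 4)))
step 3: [delta@1.1] (6 < ((\y.y) 4))
step 4: [beta@1] (6 < 4)
step 5: [delta@root] false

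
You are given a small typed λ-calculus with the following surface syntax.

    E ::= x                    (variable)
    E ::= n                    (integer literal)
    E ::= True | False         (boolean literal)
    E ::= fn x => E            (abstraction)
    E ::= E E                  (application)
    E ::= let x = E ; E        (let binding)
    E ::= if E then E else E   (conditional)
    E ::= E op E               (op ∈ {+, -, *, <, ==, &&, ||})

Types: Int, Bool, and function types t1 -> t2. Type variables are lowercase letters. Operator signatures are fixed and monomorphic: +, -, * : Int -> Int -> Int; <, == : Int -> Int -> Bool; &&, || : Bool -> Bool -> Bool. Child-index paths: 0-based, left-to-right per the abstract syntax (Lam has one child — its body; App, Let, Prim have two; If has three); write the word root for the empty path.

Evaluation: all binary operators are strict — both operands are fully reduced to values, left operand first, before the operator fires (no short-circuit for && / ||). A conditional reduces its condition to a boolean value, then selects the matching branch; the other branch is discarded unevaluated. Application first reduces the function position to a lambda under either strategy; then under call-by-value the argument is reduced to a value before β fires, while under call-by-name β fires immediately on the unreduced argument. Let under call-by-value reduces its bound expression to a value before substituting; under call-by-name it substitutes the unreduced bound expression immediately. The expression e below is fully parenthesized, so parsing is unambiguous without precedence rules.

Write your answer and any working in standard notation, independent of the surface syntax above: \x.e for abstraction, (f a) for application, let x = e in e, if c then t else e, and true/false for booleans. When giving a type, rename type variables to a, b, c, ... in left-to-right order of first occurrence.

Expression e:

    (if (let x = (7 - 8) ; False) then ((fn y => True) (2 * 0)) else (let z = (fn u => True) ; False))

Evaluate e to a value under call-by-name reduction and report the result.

Answer: false

Working:
step 0: (if (let x = (7 - 8) in false) then ((\y.true) (2 * 0)) else (let z = (\u.true) in false))
step 1: [let@0] (if false then ((\y.true) (2 * 0)) else (let z = (\u.true) in false))
step 2: [if@root] (let z = (\u.true) in false)
step 3: [let@root] false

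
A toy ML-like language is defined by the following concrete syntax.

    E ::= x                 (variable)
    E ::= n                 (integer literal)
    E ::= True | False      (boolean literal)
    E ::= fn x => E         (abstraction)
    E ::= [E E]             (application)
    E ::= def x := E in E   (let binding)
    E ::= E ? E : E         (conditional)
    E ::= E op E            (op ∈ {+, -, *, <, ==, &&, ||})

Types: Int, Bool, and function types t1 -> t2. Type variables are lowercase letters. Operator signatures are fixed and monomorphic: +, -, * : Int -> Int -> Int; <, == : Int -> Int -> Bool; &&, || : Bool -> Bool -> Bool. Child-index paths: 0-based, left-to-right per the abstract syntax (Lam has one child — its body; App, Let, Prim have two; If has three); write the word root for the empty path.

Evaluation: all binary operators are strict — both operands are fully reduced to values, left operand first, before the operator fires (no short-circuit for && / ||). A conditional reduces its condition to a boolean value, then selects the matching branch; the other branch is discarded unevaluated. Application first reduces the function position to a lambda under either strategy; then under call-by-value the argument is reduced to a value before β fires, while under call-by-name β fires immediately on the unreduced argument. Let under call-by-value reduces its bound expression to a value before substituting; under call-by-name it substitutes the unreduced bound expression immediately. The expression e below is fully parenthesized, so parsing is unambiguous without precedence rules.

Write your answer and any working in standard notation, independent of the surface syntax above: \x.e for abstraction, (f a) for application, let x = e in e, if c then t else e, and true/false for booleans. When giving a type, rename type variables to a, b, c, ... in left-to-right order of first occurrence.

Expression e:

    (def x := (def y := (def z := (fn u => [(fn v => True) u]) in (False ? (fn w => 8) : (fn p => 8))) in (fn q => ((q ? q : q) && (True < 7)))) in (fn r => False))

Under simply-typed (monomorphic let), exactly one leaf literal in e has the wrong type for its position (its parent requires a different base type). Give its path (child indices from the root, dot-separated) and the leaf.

Answer: 0.1.0.1.0 : true

Derivation:
\v._ : b -> Bool
u : a
  unify b -> Bool ~ a -> c
  unify b ~ a
  unify Bool ~ c
_ _ : Bool
\u._ : a -> Bool
let z : a -> Bool
  unify Bool ~ Bool
\w._ : d -> Int
\p._ : e -> Int
  unify d -> Int ~ e -> Int
  unify d ~ e
  unify Int ~ Int
let y : e -> Int
q : f
  unify f ~ Bool
q : Bool
q : Bool
  unify Bool ~ Bool
  unify Bool ~ Bool
  unify Bool ~ Int
  FAIL: mismatch Bool ~ Int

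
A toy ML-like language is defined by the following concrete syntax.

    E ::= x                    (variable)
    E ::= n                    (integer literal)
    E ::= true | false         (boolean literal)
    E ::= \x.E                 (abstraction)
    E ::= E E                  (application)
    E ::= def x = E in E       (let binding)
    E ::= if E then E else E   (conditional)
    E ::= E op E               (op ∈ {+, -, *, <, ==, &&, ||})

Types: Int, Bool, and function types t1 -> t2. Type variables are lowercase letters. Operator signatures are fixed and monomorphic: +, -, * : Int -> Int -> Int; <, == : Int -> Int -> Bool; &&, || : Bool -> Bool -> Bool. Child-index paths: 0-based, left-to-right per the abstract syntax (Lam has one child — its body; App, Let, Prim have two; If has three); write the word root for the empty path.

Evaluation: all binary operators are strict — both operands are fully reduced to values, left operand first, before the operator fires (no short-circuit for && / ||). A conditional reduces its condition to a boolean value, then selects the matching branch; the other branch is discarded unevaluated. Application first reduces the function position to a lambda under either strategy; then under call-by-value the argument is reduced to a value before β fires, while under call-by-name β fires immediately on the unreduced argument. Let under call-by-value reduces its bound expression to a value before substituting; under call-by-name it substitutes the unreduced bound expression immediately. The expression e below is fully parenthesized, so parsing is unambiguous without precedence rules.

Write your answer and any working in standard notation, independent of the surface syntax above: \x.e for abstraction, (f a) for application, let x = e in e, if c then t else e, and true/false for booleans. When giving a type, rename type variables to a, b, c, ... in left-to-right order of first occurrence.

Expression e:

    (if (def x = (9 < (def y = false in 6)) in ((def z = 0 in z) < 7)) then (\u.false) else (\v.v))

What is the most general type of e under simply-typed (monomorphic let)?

Working:
  unify Int ~ Int
let y : Bool
  unify Int ~ Int
let x : Bool
let z : Int
z : Int
  unify Int ~ Int
  unify Int ~ Int
  unify Bool ~ Bool
\u._ : a -> Bool
v : b
\v._ : b -> b
  unify a -> Bool ~ b -> b
  unify a ~ b
  unify Bool ~ b

Answer: Bool -> Bool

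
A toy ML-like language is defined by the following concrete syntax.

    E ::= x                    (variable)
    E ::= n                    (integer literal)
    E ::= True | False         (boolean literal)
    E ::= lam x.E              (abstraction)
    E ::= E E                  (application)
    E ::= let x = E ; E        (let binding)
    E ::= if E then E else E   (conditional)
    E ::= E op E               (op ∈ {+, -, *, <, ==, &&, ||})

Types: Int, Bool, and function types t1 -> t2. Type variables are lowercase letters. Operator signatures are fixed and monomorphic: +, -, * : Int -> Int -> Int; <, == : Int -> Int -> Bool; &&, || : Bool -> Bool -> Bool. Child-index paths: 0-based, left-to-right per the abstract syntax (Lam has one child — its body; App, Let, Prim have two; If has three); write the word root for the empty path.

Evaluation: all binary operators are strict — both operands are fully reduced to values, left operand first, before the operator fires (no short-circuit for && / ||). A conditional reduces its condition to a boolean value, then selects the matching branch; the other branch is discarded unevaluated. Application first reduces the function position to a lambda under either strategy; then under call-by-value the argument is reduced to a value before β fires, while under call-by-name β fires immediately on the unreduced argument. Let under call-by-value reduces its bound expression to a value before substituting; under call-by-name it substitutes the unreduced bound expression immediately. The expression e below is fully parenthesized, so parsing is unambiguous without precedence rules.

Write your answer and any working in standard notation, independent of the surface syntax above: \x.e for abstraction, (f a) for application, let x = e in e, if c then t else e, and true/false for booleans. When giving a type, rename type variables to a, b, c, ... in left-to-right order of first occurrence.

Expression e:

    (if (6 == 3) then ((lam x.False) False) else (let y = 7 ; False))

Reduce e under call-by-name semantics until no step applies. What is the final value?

Derivation:
step 0: (if (6 == 3) then ((\x.false) false) else (let y = 7 in false))
step 1: [delta@0] (if false then ((\x.false) false) else (let y = 7 in false))
step 2: [if@root] (let y = 7 in false)
step 3: [let@root] false

Answer: false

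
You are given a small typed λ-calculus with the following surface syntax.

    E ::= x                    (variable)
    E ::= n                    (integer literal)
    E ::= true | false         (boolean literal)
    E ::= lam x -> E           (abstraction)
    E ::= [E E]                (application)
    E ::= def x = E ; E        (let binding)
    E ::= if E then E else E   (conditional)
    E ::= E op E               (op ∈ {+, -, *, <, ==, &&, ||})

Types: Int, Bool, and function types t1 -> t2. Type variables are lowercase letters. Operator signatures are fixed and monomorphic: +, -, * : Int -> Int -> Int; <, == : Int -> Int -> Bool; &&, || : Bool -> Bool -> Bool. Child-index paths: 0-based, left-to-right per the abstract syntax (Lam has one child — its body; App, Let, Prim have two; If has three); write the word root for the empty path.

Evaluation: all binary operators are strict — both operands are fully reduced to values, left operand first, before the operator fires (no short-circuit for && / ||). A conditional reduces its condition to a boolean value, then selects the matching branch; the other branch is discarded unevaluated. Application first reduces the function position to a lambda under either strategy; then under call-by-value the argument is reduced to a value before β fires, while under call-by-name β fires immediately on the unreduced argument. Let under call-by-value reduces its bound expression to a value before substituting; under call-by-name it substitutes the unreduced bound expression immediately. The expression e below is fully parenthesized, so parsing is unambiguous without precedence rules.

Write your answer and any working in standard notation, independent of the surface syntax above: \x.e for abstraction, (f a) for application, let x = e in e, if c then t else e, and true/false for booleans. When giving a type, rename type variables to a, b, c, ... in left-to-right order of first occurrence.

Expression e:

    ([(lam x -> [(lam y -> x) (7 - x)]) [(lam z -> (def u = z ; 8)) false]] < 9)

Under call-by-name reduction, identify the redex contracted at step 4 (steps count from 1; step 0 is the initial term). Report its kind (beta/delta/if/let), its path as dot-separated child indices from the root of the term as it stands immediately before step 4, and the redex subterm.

Trace:
step 0: (((\x.((\y.x) (7 - x))) ((\z.(let u = z in 8)) false)) < 9)
step 1: [beta@0] (((\y.((\z.(let u = z in 8)) false)) (7 - ((\z.(let u = z in 8)) false))) < 9)
step 2: [beta@0] (((\z.(let u = z in 8)) false) < 9)
step 3: [beta@0] ((let u = false in 8) < 9)
step 4: [let@0] (8 < 9)

Answer: let at 0 : (let u = false in 8)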